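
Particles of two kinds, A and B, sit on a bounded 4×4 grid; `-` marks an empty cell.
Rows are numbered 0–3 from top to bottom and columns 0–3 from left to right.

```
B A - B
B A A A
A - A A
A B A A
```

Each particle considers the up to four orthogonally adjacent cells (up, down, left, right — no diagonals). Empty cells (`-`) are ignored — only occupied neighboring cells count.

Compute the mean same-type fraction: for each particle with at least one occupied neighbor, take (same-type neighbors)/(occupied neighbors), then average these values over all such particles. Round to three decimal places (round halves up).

Row 0: (0,0)B 1/2 · (0,1)A 1/2 · (0,3)B 0/1
Row 1: (1,0)B 1/3 · (1,1)A 2/3 · (1,2)A 3/3 · (1,3)A 2/3
Row 2: (2,0)A 1/2 · (2,2)A 3/3 · (2,3)A 3/3
Row 3: (3,0)A 1/2 · (3,1)B 0/2 · (3,2)A 2/3 · (3,3)A 2/2
Sum over 14 particles: 1/2 + 1/2 + 0/1 + 1/3 + 2/3 + 3/3 + 2/3 + 1/2 + 3/3 + 3/3 + 1/2 + 0/2 + 2/3 + 2/2 = 25/3; mean = 25/3 ÷ 14 = 25/42 = 0.595238… → 0.595.

0.595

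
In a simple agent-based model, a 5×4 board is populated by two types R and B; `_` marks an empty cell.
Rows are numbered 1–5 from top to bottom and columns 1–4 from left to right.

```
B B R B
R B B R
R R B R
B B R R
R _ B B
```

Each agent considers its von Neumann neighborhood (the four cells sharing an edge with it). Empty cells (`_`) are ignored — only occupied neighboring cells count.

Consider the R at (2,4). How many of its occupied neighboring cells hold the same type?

Occupied neighbors of (2,4): (1,4)=B, (3,4)=R, (2,3)=B.
Same type (R): 1 of 3.

1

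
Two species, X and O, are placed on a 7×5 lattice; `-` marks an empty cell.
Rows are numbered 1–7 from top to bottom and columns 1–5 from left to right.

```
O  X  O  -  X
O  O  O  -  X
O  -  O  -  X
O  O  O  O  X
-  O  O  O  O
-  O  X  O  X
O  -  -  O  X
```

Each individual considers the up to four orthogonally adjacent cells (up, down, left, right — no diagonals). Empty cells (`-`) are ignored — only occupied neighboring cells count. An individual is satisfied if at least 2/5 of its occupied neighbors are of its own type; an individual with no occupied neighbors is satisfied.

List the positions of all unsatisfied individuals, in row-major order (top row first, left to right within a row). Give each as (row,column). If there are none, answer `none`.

(1,1)O 1/2 satisfied
(1,2)X 0/3 not
(1,3)O 1/2 satisfied
(1,5)X 1/1 satisfied
(2,1)O 3/3 satisfied
(2,2)O 2/3 satisfied
(2,3)O 3/3 satisfied
(2,5)X 2/2 satisfied
(3,1)O 2/2 satisfied
(3,3)O 2/2 satisfied
(3,5)X 2/2 satisfied
(4,1)O 2/2 satisfied
(4,2)O 3/3 satisfied
(4,3)O 4/4 satisfied
(4,4)O 2/3 satisfied
(4,5)X 1/3 not
(5,2)O 3/3 satisfied
(5,3)O 3/4 satisfied
(5,4)O 4/4 satisfied
(5,5)O 1/3 not
(6,2)O 1/2 satisfied
(6,3)X 0/3 not
(6,4)O 2/4 satisfied
(6,5)X 1/3 not
(7,1)O 0/0 satisfied
(7,4)O 1/2 satisfied
(7,5)X 1/2 satisfied

(1,2), (4,5), (5,5), (6,3), (6,5)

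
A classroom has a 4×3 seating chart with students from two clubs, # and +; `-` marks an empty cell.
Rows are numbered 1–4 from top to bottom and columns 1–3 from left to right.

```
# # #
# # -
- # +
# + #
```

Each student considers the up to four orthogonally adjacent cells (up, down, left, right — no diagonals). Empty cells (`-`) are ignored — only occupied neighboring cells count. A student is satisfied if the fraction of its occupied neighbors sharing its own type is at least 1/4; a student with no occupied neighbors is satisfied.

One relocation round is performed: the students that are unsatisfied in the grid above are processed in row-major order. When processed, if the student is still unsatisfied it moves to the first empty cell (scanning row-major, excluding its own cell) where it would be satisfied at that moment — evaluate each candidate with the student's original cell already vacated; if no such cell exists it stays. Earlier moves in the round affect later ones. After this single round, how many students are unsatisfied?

Initially unsatisfied (in order): (3,3), (4,1), (4,2), (4,3).
  (3,3): no empty cell satisfies it; stays.
  (4,1) → (2,3).
  (4,2) → (4,1).
  (4,3) → (3,1).
Resulting grid:
# # #
# # #
# # +
+ - -
Unsatisfied now: (3,3), (4,1).

2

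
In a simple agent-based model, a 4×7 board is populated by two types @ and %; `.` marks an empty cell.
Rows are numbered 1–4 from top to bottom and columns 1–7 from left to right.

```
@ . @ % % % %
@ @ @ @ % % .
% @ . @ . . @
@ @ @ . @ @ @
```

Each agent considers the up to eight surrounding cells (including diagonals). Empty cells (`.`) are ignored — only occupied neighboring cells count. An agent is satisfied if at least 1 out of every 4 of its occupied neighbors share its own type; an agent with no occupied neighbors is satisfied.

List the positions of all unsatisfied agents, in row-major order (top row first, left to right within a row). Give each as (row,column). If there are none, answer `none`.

(1,1)@ 2/2 satisfied
(1,3)@ 3/4 satisfied
(1,4)% 2/5 satisfied
(1,5)% 4/5 satisfied
(1,6)% 4/4 satisfied
(1,7)% 2/2 satisfied
(2,1)@ 3/4 satisfied
(2,2)@ 5/6 satisfied
(2,3)@ 5/6 satisfied
(2,4)@ 3/6 satisfied
(2,5)% 4/6 satisfied
(2,6)% 4/5 satisfied
(3,1)% 0/5 not
(3,2)@ 6/7 satisfied
(3,4)@ 4/5 satisfied
(3,7)@ 2/3 satisfied
(4,1)@ 2/3 satisfied
(4,2)@ 3/4 satisfied
(4,3)@ 3/3 satisfied
(4,5)@ 2/2 satisfied
(4,6)@ 3/3 satisfied
(4,7)@ 2/2 satisfied

(3,1)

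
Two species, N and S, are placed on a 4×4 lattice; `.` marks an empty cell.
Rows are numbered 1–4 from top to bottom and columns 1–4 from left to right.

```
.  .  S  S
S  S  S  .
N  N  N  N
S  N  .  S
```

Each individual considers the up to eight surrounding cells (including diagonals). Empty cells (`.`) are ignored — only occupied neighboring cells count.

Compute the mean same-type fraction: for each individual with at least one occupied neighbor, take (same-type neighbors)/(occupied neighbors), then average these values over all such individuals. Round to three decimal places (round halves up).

(1,3)S 3/3
(1,4)S 2/2
(2,1)S 1/3
(2,2)S 3/6
(2,3)S 3/6
(3,1)N 2/5
(3,2)N 3/7
(3,3)N 3/6
(3,4)N 1/3
(4,1)S 0/3
(4,2)N 3/4
(4,4)S 0/2
Sum over 12 individuals: 3/3 + 2/2 + 1/3 + 3/6 + 3/6 + 2/5 + 3/7 + 3/6 + 1/3 + 0/3 + 3/4 + 0/2 = 2413/420; mean = 2413/420 ÷ 12 = 2413/5040 = 0.478769… → 0.479.

0.479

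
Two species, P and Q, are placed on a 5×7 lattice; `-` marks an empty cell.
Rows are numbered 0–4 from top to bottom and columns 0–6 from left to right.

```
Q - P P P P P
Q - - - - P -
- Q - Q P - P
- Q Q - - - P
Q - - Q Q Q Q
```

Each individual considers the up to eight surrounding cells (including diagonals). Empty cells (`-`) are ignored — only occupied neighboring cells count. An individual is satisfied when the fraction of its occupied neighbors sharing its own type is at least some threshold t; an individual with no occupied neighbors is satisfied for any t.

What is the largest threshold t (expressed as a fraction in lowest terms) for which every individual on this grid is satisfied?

1/3

(0,0)Q 1/1
(0,2)P 1/1
(0,3)P 2/2
(0,4)P 3/3
(0,5)P 3/3
(0,6)P 2/2
(1,0)Q 2/2
(1,5)P 5/5
(2,1)Q 3/3
(2,3)Q 1/2
(2,4)P 1/2
(2,6)P 2/2
(3,1)Q 3/3
(3,2)Q 4/4
(3,6)P 1/3
(4,0)Q 1/1
(4,3)Q 2/2
(4,4)Q 2/2
(4,5)Q 2/3
(4,6)Q 1/2
The smallest same-type fraction is 1/3 at (3,6), which reduces to 1/3. Any threshold above that leaves this individual unsatisfied.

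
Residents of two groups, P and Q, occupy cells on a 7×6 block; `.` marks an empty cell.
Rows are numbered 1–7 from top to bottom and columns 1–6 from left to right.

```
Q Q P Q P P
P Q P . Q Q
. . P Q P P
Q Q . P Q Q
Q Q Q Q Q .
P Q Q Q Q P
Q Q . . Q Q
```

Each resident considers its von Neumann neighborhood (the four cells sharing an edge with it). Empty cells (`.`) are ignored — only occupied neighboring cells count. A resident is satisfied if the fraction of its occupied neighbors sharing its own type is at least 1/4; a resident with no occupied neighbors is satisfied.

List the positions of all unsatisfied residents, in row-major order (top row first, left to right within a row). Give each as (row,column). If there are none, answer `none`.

(1,4), (2,1), (3,4), (4,4), (6,1), (6,6)

(1,1)Q 1/2 satisfied
(1,2)Q 2/3 satisfied
(1,3)P 1/3 satisfied
(1,4)Q 0/2 not
(1,5)P 1/3 satisfied
(1,6)P 1/2 satisfied
(2,1)P 0/2 not
(2,2)Q 1/3 satisfied
(2,3)P 2/3 satisfied
(2,5)Q 1/3 satisfied
(2,6)Q 1/3 satisfied
(3,3)P 1/2 satisfied
(3,4)Q 0/3 not
(3,5)P 1/4 satisfied
(3,6)P 1/3 satisfied
(4,1)Q 2/2 satisfied
(4,2)Q 2/2 satisfied
(4,4)P 0/3 not
(4,5)Q 2/4 satisfied
(4,6)Q 1/2 satisfied
(5,1)Q 2/3 satisfied
(5,2)Q 4/4 satisfied
(5,3)Q 3/3 satisfied
(5,4)Q 3/4 satisfied
(5,5)Q 3/3 satisfied
(6,1)P 0/3 not
(6,2)Q 3/4 satisfied
(6,3)Q 3/3 satisfied
(6,4)Q 3/3 satisfied
(6,5)Q 3/4 satisfied
(6,6)P 0/2 not
(7,1)Q 1/2 satisfied
(7,2)Q 2/2 satisfied
(7,5)Q 2/2 satisfied
(7,6)Q 1/2 satisfied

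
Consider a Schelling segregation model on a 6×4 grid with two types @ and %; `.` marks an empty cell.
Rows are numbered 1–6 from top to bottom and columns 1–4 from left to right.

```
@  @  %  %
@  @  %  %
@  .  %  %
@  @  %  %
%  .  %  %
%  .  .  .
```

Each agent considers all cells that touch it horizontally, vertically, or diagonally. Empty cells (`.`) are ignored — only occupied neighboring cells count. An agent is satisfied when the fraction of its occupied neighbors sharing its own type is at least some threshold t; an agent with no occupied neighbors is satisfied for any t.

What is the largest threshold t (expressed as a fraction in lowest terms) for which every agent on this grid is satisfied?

1/3

Row 1: (1,1)@ 3/3 · (1,2)@ 3/5 · (1,3)% 3/5 · (1,4)% 3/3
Row 2: (2,1)@ 4/4 · (2,2)@ 4/7 · (2,3)% 5/7 · (2,4)% 5/5
Row 3: (3,1)@ 4/4 · (3,3)% 5/7 · (3,4)% 5/5
Row 4: (4,1)@ 2/3 · (4,2)@ 2/6 · (4,3)% 5/6 · (4,4)% 5/5
Row 5: (5,1)% 1/3 · (5,3)% 3/4 · (5,4)% 3/3
Row 6: (6,1)% 1/1
The smallest same-type fraction is 2/6 at (4,2), which reduces to 1/3. Any threshold above that leaves this agent unsatisfied.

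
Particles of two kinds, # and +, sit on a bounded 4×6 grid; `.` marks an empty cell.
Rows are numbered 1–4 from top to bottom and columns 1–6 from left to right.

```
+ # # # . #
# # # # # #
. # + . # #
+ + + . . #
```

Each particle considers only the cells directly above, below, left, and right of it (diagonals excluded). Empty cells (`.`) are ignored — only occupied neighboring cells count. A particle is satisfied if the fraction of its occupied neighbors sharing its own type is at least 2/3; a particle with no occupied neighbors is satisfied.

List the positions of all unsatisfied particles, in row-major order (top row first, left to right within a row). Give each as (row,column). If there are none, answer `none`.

(1,1), (2,1), (3,2), (3,3)

(1,1)+ 0/2 unhappy
(1,2)# 2/3 ok
(1,3)# 3/3 ok
(1,4)# 2/2 ok
(1,6)# 1/1 ok
(2,1)# 1/2 unhappy
(2,2)# 4/4 ok
(2,3)# 3/4 ok
(2,4)# 3/3 ok
(2,5)# 3/3 ok
(2,6)# 3/3 ok
(3,2)# 1/3 unhappy
(3,3)+ 1/3 unhappy
(3,5)# 2/2 ok
(3,6)# 3/3 ok
(4,1)+ 1/1 ok
(4,2)+ 2/3 ok
(4,3)+ 2/2 ok
(4,6)# 1/1 ok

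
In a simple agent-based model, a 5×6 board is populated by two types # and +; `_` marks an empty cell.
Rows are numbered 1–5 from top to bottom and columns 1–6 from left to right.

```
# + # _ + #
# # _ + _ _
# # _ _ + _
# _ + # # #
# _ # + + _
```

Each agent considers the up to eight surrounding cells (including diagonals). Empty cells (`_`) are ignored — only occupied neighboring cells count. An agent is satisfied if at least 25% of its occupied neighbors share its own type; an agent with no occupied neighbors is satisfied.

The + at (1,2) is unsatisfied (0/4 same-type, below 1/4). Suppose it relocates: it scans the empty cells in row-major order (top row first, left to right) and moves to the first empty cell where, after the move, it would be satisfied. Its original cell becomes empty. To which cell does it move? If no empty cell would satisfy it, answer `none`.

(1,4)

Vacating (1,2). Empty cells in order:
  (1,4): 2/3 same-type → satisfied — stop here.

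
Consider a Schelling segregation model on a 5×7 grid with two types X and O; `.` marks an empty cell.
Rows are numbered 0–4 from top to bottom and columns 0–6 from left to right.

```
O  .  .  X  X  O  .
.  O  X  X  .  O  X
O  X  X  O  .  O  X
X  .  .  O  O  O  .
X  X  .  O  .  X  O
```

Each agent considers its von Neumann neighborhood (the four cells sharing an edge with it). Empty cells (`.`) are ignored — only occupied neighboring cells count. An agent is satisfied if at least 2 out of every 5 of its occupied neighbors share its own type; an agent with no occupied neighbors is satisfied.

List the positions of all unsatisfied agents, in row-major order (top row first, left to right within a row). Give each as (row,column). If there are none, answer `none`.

(1,1), (2,0), (2,1), (2,3), (4,5), (4,6)

(0,0)O 0/0 ok
(0,3)X 2/2 ok
(0,4)X 1/2 ok
(0,5)O 1/2 ok
(1,1)O 0/2 unhappy
(1,2)X 2/3 ok
(1,3)X 2/3 ok
(1,5)O 2/3 ok
(1,6)X 1/2 ok
(2,0)O 0/2 unhappy
(2,1)X 1/3 unhappy
(2,2)X 2/3 ok
(2,3)O 1/3 unhappy
(2,5)O 2/3 ok
(2,6)X 1/2 ok
(3,0)X 1/2 ok
(3,3)O 3/3 ok
(3,4)O 2/2 ok
(3,5)O 2/3 ok
(4,0)X 2/2 ok
(4,1)X 1/1 ok
(4,3)O 1/1 ok
(4,5)X 0/2 unhappy
(4,6)O 0/1 unhappy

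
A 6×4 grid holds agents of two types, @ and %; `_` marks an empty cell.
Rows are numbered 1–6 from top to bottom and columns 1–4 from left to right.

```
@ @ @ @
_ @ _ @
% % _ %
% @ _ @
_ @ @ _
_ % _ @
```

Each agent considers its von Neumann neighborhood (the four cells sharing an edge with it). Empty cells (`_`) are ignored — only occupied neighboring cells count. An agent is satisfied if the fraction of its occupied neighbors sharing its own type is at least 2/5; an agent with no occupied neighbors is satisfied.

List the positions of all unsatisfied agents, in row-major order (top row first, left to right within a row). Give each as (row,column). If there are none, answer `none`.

(1,1)@ 1/1 ✓
(1,2)@ 3/3 ✓
(1,3)@ 2/2 ✓
(1,4)@ 2/2 ✓
(2,2)@ 1/2 ✓
(2,4)@ 1/2 ✓
(3,1)% 2/2 ✓
(3,2)% 1/3 ✗
(3,4)% 0/2 ✗
(4,1)% 1/2 ✓
(4,2)@ 1/3 ✗
(4,4)@ 0/1 ✗
(5,2)@ 2/3 ✓
(5,3)@ 1/1 ✓
(6,2)% 0/1 ✗
(6,4)@ 0/0 ✓

(3,2), (3,4), (4,2), (4,4), (6,2)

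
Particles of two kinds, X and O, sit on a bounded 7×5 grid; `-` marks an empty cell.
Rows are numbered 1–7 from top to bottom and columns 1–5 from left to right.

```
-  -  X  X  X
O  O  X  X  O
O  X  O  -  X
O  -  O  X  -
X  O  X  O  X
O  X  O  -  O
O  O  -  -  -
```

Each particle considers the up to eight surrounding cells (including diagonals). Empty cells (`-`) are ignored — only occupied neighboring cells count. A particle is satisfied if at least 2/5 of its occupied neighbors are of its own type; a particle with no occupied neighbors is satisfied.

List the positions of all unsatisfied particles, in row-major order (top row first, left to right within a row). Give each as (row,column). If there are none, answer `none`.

(1,3)X 3/4 ✓
(1,4)X 4/5 ✓
(1,5)X 2/3 ✓
(2,1)O 2/3 ✓
(2,2)O 3/6 ✓
(2,3)X 4/6 ✓
(2,4)X 5/7 ✓
(2,5)O 0/4 ✗
(3,1)O 3/4 ✓
(3,2)X 1/7 ✗
(3,3)O 2/6 ✗
(3,5)X 2/3 ✓
(4,1)O 2/4 ✓
(4,3)O 3/6 ✓
(4,4)X 3/6 ✓
(5,1)X 1/4 ✗
(5,2)O 4/7 ✓
(5,3)X 2/6 ✗
(5,4)O 3/6 ✓
(5,5)X 1/3 ✗
(6,1)O 3/5 ✓
(6,2)X 2/7 ✗
(6,3)O 3/5 ✓
(6,5)O 1/2 ✓
(7,1)O 2/3 ✓
(7,2)O 3/4 ✓

(2,5), (3,2), (3,3), (5,1), (5,3), (5,5), (6,2)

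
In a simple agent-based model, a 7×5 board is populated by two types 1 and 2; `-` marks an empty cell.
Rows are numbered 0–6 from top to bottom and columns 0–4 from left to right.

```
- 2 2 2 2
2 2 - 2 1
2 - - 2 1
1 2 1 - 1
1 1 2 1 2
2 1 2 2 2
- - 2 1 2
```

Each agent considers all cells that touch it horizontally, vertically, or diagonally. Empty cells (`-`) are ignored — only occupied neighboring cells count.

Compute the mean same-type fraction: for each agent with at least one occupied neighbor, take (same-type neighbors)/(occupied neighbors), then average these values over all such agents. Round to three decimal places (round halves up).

0.538

Row 0: (0,1)2 3/3 · (0,2)2 4/4 · (0,3)2 3/4 · (0,4)2 2/3
Row 1: (1,0)2 3/3 · (1,1)2 4/4 · (1,3)2 4/6 · (1,4)1 1/5
Row 2: (2,0)2 3/4 · (2,3)2 1/5 · (2,4)1 2/4
Row 3: (3,0)1 2/4 · (3,1)2 2/6 · (3,2)1 2/5 · (3,4)1 2/4
Row 4: (4,0)1 3/5 · (4,1)1 4/8 · (4,2)2 3/7 · (4,3)1 2/7 · (4,4)2 2/4
Row 5: (5,0)2 0/3 · (5,1)1 2/6 · (5,2)2 3/7 · (5,3)2 6/8 · (5,4)2 3/5
Row 6: (6,2)2 2/4 · (6,3)1 0/5 · (6,4)2 2/3
Sum over 28 agents: 3/3 + 4/4 + 3/4 + 2/3 + 3/3 + 4/4 + 4/6 + 1/5 + 3/4 + 1/5 + 2/4 + 2/4 + 2/6 + 2/5 + 2/4 + 3/5 + 4/8 + 3/7 + 2/7 + 2/4 + 0/3 + 2/6 + 3/7 + 6/8 + 3/5 + 2/4 + 0/5 + 2/3 = 1265/84; mean = 1265/84 ÷ 28 = 1265/2352 = 0.537840… → 0.538.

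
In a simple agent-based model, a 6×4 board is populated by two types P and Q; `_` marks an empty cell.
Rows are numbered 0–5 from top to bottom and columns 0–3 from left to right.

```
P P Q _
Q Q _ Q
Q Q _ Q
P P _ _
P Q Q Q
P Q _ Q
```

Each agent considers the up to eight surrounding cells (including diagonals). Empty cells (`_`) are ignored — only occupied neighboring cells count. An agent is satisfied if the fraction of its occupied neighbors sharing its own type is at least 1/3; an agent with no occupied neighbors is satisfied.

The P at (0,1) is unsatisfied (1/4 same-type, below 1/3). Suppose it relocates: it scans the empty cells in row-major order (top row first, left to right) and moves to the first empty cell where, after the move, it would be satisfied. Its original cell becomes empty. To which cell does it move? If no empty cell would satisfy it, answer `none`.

none

Vacating (0,1). Empty cells in order:
  (0,3): 0/2 same-type → still unsatisfied.
  (1,2): 0/5 same-type → still unsatisfied.
  (2,2): 1/5 same-type → still unsatisfied.
  (3,2): 1/6 same-type → still unsatisfied.
  (3,3): 0/3 same-type → still unsatisfied.
  (5,2): 0/5 same-type → still unsatisfied.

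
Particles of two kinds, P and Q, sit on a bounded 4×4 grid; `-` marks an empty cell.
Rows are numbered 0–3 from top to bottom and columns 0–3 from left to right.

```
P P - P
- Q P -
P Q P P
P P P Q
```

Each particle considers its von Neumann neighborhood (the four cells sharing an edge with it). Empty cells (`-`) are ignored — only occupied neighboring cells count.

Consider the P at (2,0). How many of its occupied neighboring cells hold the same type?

Occupied neighbors of (2,0): (3,0)=P, (2,1)=Q.
Same type (P): 1 of 2.

1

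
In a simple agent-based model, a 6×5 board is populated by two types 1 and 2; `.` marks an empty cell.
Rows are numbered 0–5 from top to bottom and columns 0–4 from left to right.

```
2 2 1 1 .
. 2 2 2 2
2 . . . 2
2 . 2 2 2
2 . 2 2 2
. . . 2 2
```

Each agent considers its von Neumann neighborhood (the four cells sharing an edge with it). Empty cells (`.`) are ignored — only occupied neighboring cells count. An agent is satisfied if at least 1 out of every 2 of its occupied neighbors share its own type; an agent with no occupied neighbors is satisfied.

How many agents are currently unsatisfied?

Row 0: (0,0)2 1/1 satisfied · (0,1)2 2/3 satisfied · (0,2)1 1/3 not · (0,3)1 1/2 satisfied
Row 1: (1,1)2 2/2 satisfied · (1,2)2 2/3 satisfied · (1,3)2 2/3 satisfied · (1,4)2 2/2 satisfied
Row 2: (2,0)2 1/1 satisfied · (2,4)2 2/2 satisfied
Row 3: (3,0)2 2/2 satisfied · (3,2)2 2/2 satisfied · (3,3)2 3/3 satisfied · (3,4)2 3/3 satisfied
Row 4: (4,0)2 1/1 satisfied · (4,2)2 2/2 satisfied · (4,3)2 4/4 satisfied · (4,4)2 3/3 satisfied
Row 5: (5,3)2 2/2 satisfied · (5,4)2 2/2 satisfied
Unsatisfied: (0,2) — 1 in total.

1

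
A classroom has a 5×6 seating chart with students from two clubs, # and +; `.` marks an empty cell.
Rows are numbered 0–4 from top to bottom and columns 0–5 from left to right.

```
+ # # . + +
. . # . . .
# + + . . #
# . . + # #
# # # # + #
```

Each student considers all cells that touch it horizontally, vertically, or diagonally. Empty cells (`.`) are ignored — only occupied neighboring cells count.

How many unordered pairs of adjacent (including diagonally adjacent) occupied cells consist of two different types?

12

Scan each occupied cell's neighbors to the right and below (and the two forward diagonals) so each pair is counted once.
Row 0: +(0,0)–#(0,1)≠ #(0,1)–#(0,2)= #(0,1)–#(1,2)= #(0,2)–#(1,2)= +(0,4)–+(0,5)=  → 1/5 unlike.
Row 1: #(1,2)–+(2,2)≠ #(1,2)–+(2,1)≠  → 2/2 unlike.
Row 2: #(2,0)–+(2,1)≠ #(2,0)–#(3,0)= +(2,1)–+(2,2)= +(2,1)–#(3,0)≠ +(2,2)–+(3,3)= #(2,5)–#(3,5)= #(2,5)–#(3,4)=  → 2/7 unlike.
Row 3: #(3,0)–#(4,0)= #(3,0)–#(4,1)= +(3,3)–#(3,4)≠ +(3,3)–#(4,3)≠ +(3,3)–+(4,4)= +(3,3)–#(4,2)≠ #(3,4)–#(3,5)= #(3,4)–+(4,4)≠ #(3,4)–#(4,5)= #(3,4)–#(4,3)= #(3,5)–#(4,5)= #(3,5)–+(4,4)≠  → 5/12 unlike.
Row 4: #(4,0)–#(4,1)= #(4,1)–#(4,2)= #(4,2)–#(4,3)= #(4,3)–+(4,4)≠ +(4,4)–#(4,5)≠  → 2/5 unlike.
Total adjacent occupied pairs: 31; unlike-type pairs: 12.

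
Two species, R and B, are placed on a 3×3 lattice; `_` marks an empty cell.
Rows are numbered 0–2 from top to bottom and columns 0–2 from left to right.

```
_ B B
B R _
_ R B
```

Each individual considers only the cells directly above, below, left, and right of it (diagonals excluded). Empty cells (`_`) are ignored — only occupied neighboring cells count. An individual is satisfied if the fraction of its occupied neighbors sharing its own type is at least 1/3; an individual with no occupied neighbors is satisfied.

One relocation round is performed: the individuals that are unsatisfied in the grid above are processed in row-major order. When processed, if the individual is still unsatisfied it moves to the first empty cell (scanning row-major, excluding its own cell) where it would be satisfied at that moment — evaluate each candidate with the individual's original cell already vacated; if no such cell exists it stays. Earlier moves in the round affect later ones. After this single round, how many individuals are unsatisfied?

Initially unsatisfied (in order): (1,0), (2,2).
  (1,0) → (0,0).
  (2,2) → (1,0).
Resulting grid:
B B B
B R _
_ R _
All satisfied now.

0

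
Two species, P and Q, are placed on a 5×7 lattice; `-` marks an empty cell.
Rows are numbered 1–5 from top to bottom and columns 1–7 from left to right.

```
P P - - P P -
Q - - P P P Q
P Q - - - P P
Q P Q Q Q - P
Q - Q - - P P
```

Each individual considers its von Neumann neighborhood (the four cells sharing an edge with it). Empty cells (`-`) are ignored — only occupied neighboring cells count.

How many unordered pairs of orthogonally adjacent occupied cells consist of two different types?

Scan each occupied cell's neighbors to the right and below so each pair is counted once.
Row 1: P(1,1)–P(1,2)= P(1,1)–Q(2,1)≠ P(1,5)–P(1,6)= P(1,5)–P(2,5)= P(1,6)–P(2,6)=  → 1/5 unlike.
Row 2: Q(2,1)–P(3,1)≠ P(2,4)–P(2,5)= P(2,5)–P(2,6)= P(2,6)–Q(2,7)≠ P(2,6)–P(3,6)= Q(2,7)–P(3,7)≠  → 3/6 unlike.
Row 3: P(3,1)–Q(3,2)≠ P(3,1)–Q(4,1)≠ Q(3,2)–P(4,2)≠ P(3,6)–P(3,7)= P(3,7)–P(4,7)=  → 3/5 unlike.
Row 4: Q(4,1)–P(4,2)≠ Q(4,1)–Q(5,1)= P(4,2)–Q(4,3)≠ Q(4,3)–Q(4,4)= Q(4,3)–Q(5,3)= Q(4,4)–Q(4,5)= P(4,7)–P(5,7)=  → 2/7 unlike.
Row 5: P(5,6)–P(5,7)=  → 0/1 unlike.
Total adjacent occupied pairs: 24; unlike-type pairs: 9.

9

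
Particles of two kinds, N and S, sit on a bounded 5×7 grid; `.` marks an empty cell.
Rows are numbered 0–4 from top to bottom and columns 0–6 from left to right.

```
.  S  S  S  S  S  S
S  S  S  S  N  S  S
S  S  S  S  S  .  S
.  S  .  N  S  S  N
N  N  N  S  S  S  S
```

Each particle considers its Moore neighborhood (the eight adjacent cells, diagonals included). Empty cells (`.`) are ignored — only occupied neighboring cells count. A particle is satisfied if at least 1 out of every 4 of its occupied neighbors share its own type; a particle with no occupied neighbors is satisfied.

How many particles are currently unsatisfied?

3

(0,1)S 4/4 satisfied
(0,2)S 5/5 satisfied
(0,3)S 4/5 satisfied
(0,4)S 4/5 satisfied
(0,5)S 4/5 satisfied
(0,6)S 3/3 satisfied
(1,0)S 4/4 satisfied
(1,1)S 7/7 satisfied
(1,2)S 8/8 satisfied
(1,3)S 7/8 satisfied
(1,4)N 0/7 not
(1,5)S 6/7 satisfied
(1,6)S 4/4 satisfied
(2,0)S 4/4 satisfied
(2,1)S 6/6 satisfied
(2,2)S 6/7 satisfied
(2,3)S 5/7 satisfied
(2,4)S 5/7 satisfied
(2,6)S 3/4 satisfied
(3,1)S 3/6 satisfied
(3,3)N 1/7 not
(3,4)S 6/7 satisfied
(3,5)S 6/7 satisfied
(3,6)N 0/4 not
(4,0)N 1/2 satisfied
(4,1)N 2/3 satisfied
(4,2)N 2/4 satisfied
(4,3)S 2/4 satisfied
(4,4)S 4/5 satisfied
(4,5)S 4/5 satisfied
(4,6)S 2/3 satisfied
Unsatisfied: (1,4), (3,3), (3,6) — 3 in total.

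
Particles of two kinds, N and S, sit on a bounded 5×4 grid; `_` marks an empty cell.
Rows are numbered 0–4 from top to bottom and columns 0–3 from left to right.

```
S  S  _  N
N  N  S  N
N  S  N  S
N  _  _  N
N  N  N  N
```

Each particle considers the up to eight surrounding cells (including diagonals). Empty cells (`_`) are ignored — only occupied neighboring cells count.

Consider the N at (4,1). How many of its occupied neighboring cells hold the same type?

3

Occupied neighbors of (4,1): (3,0)=N, (4,0)=N, (4,2)=N.
Same type (N): 3 of 3.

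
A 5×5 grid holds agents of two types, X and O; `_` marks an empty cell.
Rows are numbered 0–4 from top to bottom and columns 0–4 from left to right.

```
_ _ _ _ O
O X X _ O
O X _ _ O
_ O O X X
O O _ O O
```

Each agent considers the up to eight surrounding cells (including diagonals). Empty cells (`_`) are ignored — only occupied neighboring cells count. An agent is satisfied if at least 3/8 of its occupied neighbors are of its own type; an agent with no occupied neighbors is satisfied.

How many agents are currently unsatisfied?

6

(0,4)O 1/1 ok
(1,0)O 1/3 unhappy
(1,1)X 2/4 ok
(1,2)X 2/2 ok
(1,4)O 2/2 ok
(2,0)O 2/4 ok
(2,1)X 2/6 unhappy
(2,4)O 1/3 unhappy
(3,1)O 4/5 ok
(3,2)O 3/5 ok
(3,3)X 1/5 unhappy
(3,4)X 1/4 unhappy
(4,0)O 2/2 ok
(4,1)O 3/3 ok
(4,3)O 2/4 ok
(4,4)O 1/3 unhappy
Unsatisfied: (1,0), (2,1), (2,4), (3,3), (3,4), (4,4) — 6 in total.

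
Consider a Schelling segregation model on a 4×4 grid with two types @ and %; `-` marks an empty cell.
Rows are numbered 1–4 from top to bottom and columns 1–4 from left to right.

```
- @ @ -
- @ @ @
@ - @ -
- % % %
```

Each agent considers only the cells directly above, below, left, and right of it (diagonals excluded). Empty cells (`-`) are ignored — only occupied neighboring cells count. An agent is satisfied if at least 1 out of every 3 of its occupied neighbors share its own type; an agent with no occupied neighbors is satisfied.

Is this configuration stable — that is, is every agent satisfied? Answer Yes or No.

(1,2)@ 2/2 satisfied
(1,3)@ 2/2 satisfied
(2,2)@ 2/2 satisfied
(2,3)@ 4/4 satisfied
(2,4)@ 1/1 satisfied
(3,1)@ 0/0 satisfied
(3,3)@ 1/2 satisfied
(4,2)% 1/1 satisfied
(4,3)% 2/3 satisfied
(4,4)% 1/1 satisfied
All meet the threshold, so the configuration is stable.

Yes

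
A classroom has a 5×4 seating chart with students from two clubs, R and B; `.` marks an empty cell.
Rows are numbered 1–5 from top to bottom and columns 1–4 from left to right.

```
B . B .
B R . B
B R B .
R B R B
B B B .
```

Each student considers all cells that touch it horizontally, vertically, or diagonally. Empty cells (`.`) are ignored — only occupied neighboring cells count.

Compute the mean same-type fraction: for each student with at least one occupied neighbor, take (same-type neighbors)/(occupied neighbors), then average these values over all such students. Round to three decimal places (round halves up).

0.511

Row 1: (1,1)B 1/2 · (1,3)B 1/2
Row 2: (2,1)B 2/4 · (2,2)R 1/6 · (2,4)B 2/2
Row 3: (3,1)B 2/5 · (3,2)R 3/7 · (3,3)B 3/6
Row 4: (4,1)R 1/5 · (4,2)B 5/8 · (4,3)R 1/6 · (4,4)B 2/3
Row 5: (5,1)B 2/3 · (5,2)B 3/5 · (5,3)B 3/4
Sum over 15 students: 1/2 + 1/2 + 2/4 + 1/6 + 2/2 + 2/5 + 3/7 + 3/6 + 1/5 + 5/8 + 1/6 + 2/3 + 2/3 + 3/5 + 3/4 = 6443/840; mean = 6443/840 ÷ 15 = 6443/12600 = 0.511349… → 0.511.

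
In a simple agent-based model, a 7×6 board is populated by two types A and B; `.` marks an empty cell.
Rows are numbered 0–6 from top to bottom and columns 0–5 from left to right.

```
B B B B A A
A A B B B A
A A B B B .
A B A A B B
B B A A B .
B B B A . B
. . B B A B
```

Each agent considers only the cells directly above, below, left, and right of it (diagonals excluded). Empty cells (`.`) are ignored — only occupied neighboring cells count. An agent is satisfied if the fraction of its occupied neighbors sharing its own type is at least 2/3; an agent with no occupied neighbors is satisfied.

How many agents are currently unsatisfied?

18

(0,0)B 1/2 unhappy
(0,1)B 2/3 ok
(0,2)B 3/3 ok
(0,3)B 2/3 ok
(0,4)A 1/3 unhappy
(0,5)A 2/2 ok
(1,0)A 2/3 ok
(1,1)A 2/4 unhappy
(1,2)B 3/4 ok
(1,3)B 4/4 ok
(1,4)B 2/4 unhappy
(1,5)A 1/2 unhappy
(2,0)A 3/3 ok
(2,1)A 2/4 unhappy
(2,2)B 2/4 unhappy
(2,3)B 3/4 ok
(2,4)B 3/3 ok
(3,0)A 1/3 unhappy
(3,1)B 1/4 unhappy
(3,2)A 2/4 unhappy
(3,3)A 2/4 unhappy
(3,4)B 3/4 ok
(3,5)B 1/1 ok
(4,0)B 2/3 ok
(4,1)B 3/4 ok
(4,2)A 2/4 unhappy
(4,3)A 3/4 ok
(4,4)B 1/2 unhappy
(5,0)B 2/2 ok
(5,1)B 3/3 ok
(5,2)B 2/4 unhappy
(5,3)A 1/3 unhappy
(5,5)B 1/1 ok
(6,2)B 2/2 ok
(6,3)B 1/3 unhappy
(6,4)A 0/2 unhappy
(6,5)B 1/2 unhappy
Unsatisfied: (0,0), (0,4), (1,1), (1,4), (1,5), (2,1), (2,2), (3,0), (3,1), (3,2), (3,3), (4,2), (4,4), (5,2), (5,3), (6,3), (6,4), (6,5) — 18 in total.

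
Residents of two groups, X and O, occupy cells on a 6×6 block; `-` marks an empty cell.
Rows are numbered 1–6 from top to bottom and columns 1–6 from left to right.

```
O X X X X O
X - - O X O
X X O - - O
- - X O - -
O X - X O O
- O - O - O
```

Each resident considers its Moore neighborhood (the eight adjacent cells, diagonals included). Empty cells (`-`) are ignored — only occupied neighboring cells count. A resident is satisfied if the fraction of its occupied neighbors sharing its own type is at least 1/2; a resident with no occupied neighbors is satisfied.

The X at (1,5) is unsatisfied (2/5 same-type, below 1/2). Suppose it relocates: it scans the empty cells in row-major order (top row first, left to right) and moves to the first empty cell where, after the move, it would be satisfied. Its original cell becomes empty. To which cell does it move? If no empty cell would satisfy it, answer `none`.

Vacating (1,5). Empty cells in order:
  (2,2): 5/7 same-type → satisfied — stop here.

(2,2)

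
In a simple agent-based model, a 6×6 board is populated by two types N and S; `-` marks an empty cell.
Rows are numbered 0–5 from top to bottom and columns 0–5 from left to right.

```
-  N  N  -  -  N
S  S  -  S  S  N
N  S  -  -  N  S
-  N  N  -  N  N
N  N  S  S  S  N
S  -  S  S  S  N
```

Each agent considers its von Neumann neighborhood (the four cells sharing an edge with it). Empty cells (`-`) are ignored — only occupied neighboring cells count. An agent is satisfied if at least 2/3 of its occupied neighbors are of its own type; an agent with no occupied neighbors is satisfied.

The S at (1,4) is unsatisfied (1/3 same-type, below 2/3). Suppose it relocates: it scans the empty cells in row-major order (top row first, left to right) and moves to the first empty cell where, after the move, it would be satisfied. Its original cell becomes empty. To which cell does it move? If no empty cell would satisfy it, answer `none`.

Vacating (1,4). Empty cells in order:
  (0,0): 1/2 same-type → still unsatisfied.
  (0,3): 1/2 same-type → still unsatisfied.
  (0,4): 0/1 same-type → still unsatisfied.
  (1,2): 2/3 same-type → satisfied — stop here.

(1,2)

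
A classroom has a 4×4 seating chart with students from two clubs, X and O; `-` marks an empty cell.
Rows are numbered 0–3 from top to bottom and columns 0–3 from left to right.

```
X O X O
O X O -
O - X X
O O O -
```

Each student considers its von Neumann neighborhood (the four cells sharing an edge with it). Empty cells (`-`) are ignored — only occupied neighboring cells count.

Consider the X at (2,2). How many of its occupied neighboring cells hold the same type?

1

Occupied neighbors of (2,2): (1,2)=O, (3,2)=O, (2,3)=X.
Same type (X): 1 of 3.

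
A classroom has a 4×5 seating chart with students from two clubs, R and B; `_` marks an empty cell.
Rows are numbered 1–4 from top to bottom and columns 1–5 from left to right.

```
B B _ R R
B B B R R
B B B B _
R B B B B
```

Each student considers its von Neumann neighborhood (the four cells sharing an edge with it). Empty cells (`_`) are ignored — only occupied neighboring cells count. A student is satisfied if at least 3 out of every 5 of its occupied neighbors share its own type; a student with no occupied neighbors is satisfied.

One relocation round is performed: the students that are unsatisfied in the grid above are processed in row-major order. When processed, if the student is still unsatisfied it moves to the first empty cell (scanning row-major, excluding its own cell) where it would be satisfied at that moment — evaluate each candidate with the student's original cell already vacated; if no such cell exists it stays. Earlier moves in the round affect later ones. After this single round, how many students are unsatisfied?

2

Initially unsatisfied (in order): (2,4), (4,1).
  (2,4): no empty cell satisfies it; stays.
  (4,1): no empty cell satisfies it; stays.
Resulting grid:
B B _ R R
B B B R R
B B B B _
R B B B B
Unsatisfied now: (2,4), (4,1).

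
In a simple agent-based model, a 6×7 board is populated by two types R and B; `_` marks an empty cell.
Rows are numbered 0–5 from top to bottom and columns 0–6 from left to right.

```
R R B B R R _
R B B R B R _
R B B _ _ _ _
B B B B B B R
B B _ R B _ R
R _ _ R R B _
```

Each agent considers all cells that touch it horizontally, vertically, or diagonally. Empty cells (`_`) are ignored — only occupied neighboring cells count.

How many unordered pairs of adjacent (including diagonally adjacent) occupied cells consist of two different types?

Scan each occupied cell's neighbors to the right and below (and the two forward diagonals) so each pair is counted once.
Row 0: R(0,0)–R(0,1)= R(0,0)–R(1,0)= R(0,0)–B(1,1)≠ R(0,1)–B(0,2)≠ R(0,1)–B(1,1)≠ R(0,1)–B(1,2)≠ R(0,1)–R(1,0)= B(0,2)–B(0,3)= B(0,2)–B(1,2)= B(0,2)–R(1,3)≠ B(0,2)–B(1,1)= B(0,3)–R(0,4)≠ B(0,3)–R(1,3)≠ B(0,3)–B(1,4)= B(0,3)–B(1,2)= R(0,4)–R(0,5)= R(0,4)–B(1,4)≠ R(0,4)–R(1,5)= R(0,4)–R(1,3)= R(0,5)–R(1,5)= R(0,5)–B(1,4)≠  → 9/21 unlike.
Row 1: R(1,0)–B(1,1)≠ R(1,0)–R(2,0)= R(1,0)–B(2,1)≠ B(1,1)–B(1,2)= B(1,1)–B(2,1)= B(1,1)–B(2,2)= B(1,1)–R(2,0)≠ B(1,2)–R(1,3)≠ B(1,2)–B(2,2)= B(1,2)–B(2,1)= R(1,3)–B(1,4)≠ R(1,3)–B(2,2)≠ B(1,4)–R(1,5)≠  → 7/13 unlike.
Row 2: R(2,0)–B(2,1)≠ R(2,0)–B(3,0)≠ R(2,0)–B(3,1)≠ B(2,1)–B(2,2)= B(2,1)–B(3,1)= B(2,1)–B(3,2)= B(2,1)–B(3,0)= B(2,2)–B(3,2)= B(2,2)–B(3,3)= B(2,2)–B(3,1)=  → 3/10 unlike.
Row 3: B(3,0)–B(3,1)= B(3,0)–B(4,0)= B(3,0)–B(4,1)= B(3,1)–B(3,2)= B(3,1)–B(4,1)= B(3,1)–B(4,0)= B(3,2)–B(3,3)= B(3,2)–R(4,3)≠ B(3,2)–B(4,1)= B(3,3)–B(3,4)= B(3,3)–R(4,3)≠ B(3,3)–B(4,4)= B(3,4)–B(3,5)= B(3,4)–B(4,4)= B(3,4)–R(4,3)≠ B(3,5)–R(3,6)≠ B(3,5)–R(4,6)≠ B(3,5)–B(4,4)= R(3,6)–R(4,6)=  → 5/19 unlike.
Row 4: B(4,0)–B(4,1)= B(4,0)–R(5,0)≠ B(4,1)–R(5,0)≠ R(4,3)–B(4,4)≠ R(4,3)–R(5,3)= R(4,3)–R(5,4)= B(4,4)–R(5,4)≠ B(4,4)–B(5,5)= B(4,4)–R(5,3)≠ R(4,6)–B(5,5)≠  → 6/10 unlike.
Row 5: R(5,3)–R(5,4)= R(5,4)–B(5,5)≠  → 1/2 unlike.
Total adjacent occupied pairs: 75; unlike-type pairs: 31.

31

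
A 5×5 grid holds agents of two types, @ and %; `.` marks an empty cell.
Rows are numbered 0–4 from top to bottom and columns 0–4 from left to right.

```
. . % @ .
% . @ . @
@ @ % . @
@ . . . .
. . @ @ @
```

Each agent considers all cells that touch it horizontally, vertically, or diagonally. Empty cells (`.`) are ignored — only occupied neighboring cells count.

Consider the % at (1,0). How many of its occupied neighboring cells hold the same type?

0

Occupied neighbors of (1,0): (2,0)=@, (2,1)=@.
Same type (%): 0 of 2.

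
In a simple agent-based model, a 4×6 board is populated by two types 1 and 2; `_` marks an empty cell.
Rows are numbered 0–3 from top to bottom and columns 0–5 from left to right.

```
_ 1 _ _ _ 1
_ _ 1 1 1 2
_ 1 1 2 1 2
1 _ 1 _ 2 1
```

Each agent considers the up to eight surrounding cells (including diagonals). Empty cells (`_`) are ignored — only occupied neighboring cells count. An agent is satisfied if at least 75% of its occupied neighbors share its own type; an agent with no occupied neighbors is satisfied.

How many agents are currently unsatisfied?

9

Row 0: (0,1)1 1/1 satisfied · (0,5)1 1/2 not
Row 1: (1,2)1 4/5 satisfied · (1,3)1 4/5 satisfied · (1,4)1 3/6 not · (1,5)2 1/4 not
Row 2: (2,1)1 4/4 satisfied · (2,2)1 4/5 satisfied · (2,3)2 1/7 not · (2,4)1 3/7 not · (2,5)2 2/5 not
Row 3: (3,0)1 1/1 satisfied · (3,2)1 2/3 not · (3,4)2 2/4 not · (3,5)1 1/3 not
Unsatisfied: (0,5), (1,4), (1,5), (2,3), (2,4), (2,5), (3,2), (3,4), (3,5) — 9 in total.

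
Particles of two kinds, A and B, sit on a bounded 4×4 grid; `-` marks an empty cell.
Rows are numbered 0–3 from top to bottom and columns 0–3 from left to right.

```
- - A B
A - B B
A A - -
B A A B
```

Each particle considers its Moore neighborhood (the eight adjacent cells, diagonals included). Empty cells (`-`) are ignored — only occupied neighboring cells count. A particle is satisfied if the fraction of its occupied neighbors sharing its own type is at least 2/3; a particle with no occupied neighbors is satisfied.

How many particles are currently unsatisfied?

Row 0: (0,2)A 0/3 ✗ · (0,3)B 2/3 ✓
Row 1: (1,0)A 2/2 ✓ · (1,2)B 2/4 ✗ · (1,3)B 2/3 ✓
Row 2: (2,0)A 3/4 ✓ · (2,1)A 4/6 ✓
Row 3: (3,0)B 0/3 ✗ · (3,1)A 3/4 ✓ · (3,2)A 2/3 ✓ · (3,3)B 0/1 ✗
Unsatisfied: (0,2), (1,2), (3,0), (3,3) — 4 in total.

4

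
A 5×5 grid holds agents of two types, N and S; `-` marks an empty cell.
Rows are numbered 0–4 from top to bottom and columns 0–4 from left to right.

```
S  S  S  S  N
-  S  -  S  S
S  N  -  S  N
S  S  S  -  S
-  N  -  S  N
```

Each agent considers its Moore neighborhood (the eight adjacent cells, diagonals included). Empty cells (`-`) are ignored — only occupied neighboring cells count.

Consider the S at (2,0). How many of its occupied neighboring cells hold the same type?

Occupied neighbors of (2,0): (1,1)=S, (2,1)=N, (3,0)=S, (3,1)=S.
Same type (S): 3 of 4.

3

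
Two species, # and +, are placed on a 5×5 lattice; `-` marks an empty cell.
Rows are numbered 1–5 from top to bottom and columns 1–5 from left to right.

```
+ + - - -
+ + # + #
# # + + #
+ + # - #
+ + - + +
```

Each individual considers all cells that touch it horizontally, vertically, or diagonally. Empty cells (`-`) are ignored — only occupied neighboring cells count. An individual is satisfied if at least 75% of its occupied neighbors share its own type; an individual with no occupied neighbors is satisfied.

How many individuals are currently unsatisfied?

16

Row 1: (1,1)+ 3/3 ✓ · (1,2)+ 3/4 ✓
Row 2: (2,1)+ 3/5 ✗ · (2,2)+ 4/7 ✗ · (2,3)# 1/6 ✗ · (2,4)+ 2/5 ✗ · (2,5)# 1/3 ✗
Row 3: (3,1)# 1/5 ✗ · (3,2)# 3/8 ✗ · (3,3)+ 4/7 ✗ · (3,4)+ 2/7 ✗ · (3,5)# 2/4 ✗
Row 4: (4,1)+ 3/5 ✗ · (4,2)+ 4/7 ✗ · (4,3)# 1/6 ✗ · (4,5)# 1/4 ✗
Row 5: (5,1)+ 3/3 ✓ · (5,2)+ 3/4 ✓ · (5,4)+ 1/3 ✗ · (5,5)+ 1/2 ✗
Unsatisfied: (2,1), (2,2), (2,3), (2,4), (2,5), (3,1), (3,2), (3,3), (3,4), (3,5), (4,1), (4,2), (4,3), (4,5), (5,4), (5,5) — 16 in total.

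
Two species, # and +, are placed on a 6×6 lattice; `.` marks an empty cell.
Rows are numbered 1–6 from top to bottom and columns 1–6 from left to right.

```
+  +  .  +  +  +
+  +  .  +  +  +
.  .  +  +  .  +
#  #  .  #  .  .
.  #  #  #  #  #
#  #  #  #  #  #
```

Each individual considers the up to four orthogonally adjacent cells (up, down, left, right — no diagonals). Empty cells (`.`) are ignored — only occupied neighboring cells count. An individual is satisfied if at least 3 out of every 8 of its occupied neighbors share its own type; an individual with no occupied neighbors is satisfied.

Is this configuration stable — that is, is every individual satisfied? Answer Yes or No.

Row 1: (1,1)+ 2/2 ok · (1,2)+ 2/2 ok · (1,4)+ 2/2 ok · (1,5)+ 3/3 ok · (1,6)+ 2/2 ok
Row 2: (2,1)+ 2/2 ok · (2,2)+ 2/2 ok · (2,4)+ 3/3 ok · (2,5)+ 3/3 ok · (2,6)+ 3/3 ok
Row 3: (3,3)+ 1/1 ok · (3,4)+ 2/3 ok · (3,6)+ 1/1 ok
Row 4: (4,1)# 1/1 ok · (4,2)# 2/2 ok · (4,4)# 1/2 ok
Row 5: (5,2)# 3/3 ok · (5,3)# 3/3 ok · (5,4)# 4/4 ok · (5,5)# 3/3 ok · (5,6)# 2/2 ok
Row 6: (6,1)# 1/1 ok · (6,2)# 3/3 ok · (6,3)# 3/3 ok · (6,4)# 3/3 ok · (6,5)# 3/3 ok · (6,6)# 2/2 ok
All meet the threshold, so the configuration is stable.

Yes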